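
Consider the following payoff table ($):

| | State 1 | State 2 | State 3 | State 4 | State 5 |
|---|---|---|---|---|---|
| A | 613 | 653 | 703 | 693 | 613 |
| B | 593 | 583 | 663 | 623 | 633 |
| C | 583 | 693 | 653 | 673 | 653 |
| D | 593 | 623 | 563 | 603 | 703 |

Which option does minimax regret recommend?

Column bests: State 1=613, State 2=693, State 3=703, State 4=693, State 5=703.
A regrets: 0, 40, 0, 0, 90 → max 90
B regrets: 20, 110, 40, 70, 70 → max 110
C regrets: 30, 0, 50, 20, 50 → max 50
D regrets: 20, 70, 140, 90, 0 → max 140
Smallest max regret = 50 → C.

C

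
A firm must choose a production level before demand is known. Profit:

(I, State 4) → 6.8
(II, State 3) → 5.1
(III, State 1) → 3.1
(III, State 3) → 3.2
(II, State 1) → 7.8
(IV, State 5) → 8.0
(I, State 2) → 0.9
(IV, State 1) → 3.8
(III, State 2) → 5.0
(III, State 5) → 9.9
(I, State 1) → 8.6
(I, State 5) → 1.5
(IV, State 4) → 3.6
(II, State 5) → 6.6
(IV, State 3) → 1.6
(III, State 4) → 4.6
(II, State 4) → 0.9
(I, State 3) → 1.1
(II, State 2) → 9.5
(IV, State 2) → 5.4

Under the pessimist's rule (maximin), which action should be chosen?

III

Row minima: I=0.9, II=0.9, III=3.1, IV=1.6
Best worst-case = 3.1 → III.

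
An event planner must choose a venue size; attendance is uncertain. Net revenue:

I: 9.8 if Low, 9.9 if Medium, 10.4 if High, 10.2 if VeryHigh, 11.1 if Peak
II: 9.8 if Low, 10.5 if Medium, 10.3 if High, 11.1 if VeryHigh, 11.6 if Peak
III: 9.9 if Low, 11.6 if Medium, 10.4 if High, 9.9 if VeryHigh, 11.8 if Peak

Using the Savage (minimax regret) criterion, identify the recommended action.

II

Column bests: Low=9.9, Medium=11.6, High=10.4, VeryHigh=11.1, Peak=11.8.
I regrets: 0.1, 1.7, 0.0, 0.9, 0.7 → max 1.7
II regrets: 0.1, 1.1, 0.1, 0.0, 0.2 → max 1.1
III regrets: 0.0, 0.0, 0.0, 1.2, 0.0 → max 1.2
Smallest max regret = 1.1 → II.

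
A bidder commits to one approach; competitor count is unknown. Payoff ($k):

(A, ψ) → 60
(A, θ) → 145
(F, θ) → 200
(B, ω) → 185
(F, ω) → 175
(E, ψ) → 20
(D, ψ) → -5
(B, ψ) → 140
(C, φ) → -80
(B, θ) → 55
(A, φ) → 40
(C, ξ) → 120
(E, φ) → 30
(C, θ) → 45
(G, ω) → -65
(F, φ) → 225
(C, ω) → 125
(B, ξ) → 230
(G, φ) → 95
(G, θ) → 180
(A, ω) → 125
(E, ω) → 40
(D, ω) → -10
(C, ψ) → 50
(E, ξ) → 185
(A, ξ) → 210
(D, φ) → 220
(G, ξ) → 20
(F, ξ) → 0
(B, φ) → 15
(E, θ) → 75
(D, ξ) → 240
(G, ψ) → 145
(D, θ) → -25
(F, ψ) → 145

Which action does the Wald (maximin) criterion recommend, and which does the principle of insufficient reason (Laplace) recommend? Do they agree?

maximin → A; laplace → F (disagree)

Row minima: A=40, B=15, C=-80, D=-25, E=20, F=0, G=-65
Best worst-case = 40 → A.
Row averages: A=116, B=125, C=52, D=84, E=70, F=149, G=75
Highest average = 149 → F.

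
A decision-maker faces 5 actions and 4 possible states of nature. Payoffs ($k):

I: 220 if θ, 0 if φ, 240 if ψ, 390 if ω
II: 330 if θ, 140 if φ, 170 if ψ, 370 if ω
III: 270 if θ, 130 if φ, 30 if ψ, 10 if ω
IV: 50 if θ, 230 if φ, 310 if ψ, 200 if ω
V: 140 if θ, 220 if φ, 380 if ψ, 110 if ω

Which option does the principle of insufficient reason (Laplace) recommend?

II

Row averages: I=212.5, II=252.5, III=110, IV=197.5, V=212.5
Highest average = 252.5 → II.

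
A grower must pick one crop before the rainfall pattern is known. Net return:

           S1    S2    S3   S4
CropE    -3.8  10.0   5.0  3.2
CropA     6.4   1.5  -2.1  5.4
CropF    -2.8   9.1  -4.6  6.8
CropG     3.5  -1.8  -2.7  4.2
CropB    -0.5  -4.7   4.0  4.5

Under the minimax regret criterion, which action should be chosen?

CropA

Column bests: S1=6.4, S2=10.0, S3=5.0, S4=6.8.
CropE regrets: 10.2, 0.0, 0.0, 3.6 → max 10.2
CropA regrets: 0.0, 8.5, 7.1, 1.4 → max 8.5
CropF regrets: 9.2, 0.9, 9.6, 0.0 → max 9.6
CropG regrets: 2.9, 11.8, 7.7, 2.6 → max 11.8
CropB regrets: 6.9, 14.7, 1.0, 2.3 → max 14.7
Smallest max regret = 8.5 → CropA.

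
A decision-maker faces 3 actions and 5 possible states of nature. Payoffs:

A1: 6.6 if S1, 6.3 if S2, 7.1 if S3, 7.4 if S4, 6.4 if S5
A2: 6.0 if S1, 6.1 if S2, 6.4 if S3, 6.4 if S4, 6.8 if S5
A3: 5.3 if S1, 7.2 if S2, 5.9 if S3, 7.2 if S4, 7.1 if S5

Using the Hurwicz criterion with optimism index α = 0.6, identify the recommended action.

A1

A1: 0.6·7.4 + 0.4·6.3 = 6.96
A2: 0.6·6.8 + 0.4·6.0 = 6.48
A3: 0.6·7.2 + 0.4·5.3 = 6.44
Highest Hurwicz score = 6.96 → A1.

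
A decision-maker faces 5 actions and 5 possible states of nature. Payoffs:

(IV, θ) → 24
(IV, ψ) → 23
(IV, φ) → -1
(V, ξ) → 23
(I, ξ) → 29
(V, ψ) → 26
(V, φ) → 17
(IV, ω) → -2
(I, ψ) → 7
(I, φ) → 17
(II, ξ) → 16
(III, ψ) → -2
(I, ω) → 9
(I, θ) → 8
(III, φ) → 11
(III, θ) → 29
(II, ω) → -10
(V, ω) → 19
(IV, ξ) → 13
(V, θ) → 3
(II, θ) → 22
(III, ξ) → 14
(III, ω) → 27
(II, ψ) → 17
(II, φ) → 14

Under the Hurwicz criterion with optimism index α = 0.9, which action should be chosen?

I

I: 0.9·29 + 0.1·7 = 26.8
II: 0.9·22 + 0.1·(-10) = 18.8
III: 0.9·29 + 0.1·(-2) = 25.9
IV: 0.9·24 + 0.1·(-2) = 21.4
V: 0.9·26 + 0.1·3 = 23.7
Highest Hurwicz score = 26.8 → I.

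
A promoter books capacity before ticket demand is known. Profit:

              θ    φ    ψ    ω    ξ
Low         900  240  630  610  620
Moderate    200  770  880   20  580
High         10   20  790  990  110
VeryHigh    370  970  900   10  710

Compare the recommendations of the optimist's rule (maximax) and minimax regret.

Row maxima: Low=900, Moderate=880, High=990, VeryHigh=970
Best best-case = 990 → High.
Column bests: θ=900, φ=970, ψ=900, ω=990, ξ=710.
Low regrets: 0, 730, 270, 380, 90 → max 730
Moderate regrets: 700, 200, 20, 970, 130 → max 970
High regrets: 890, 950, 110, 0, 600 → max 950
VeryHigh regrets: 530, 0, 0, 980, 0 → max 980
Smallest max regret = 730 → Low.

maximax → High; minimax regret → Low (disagree)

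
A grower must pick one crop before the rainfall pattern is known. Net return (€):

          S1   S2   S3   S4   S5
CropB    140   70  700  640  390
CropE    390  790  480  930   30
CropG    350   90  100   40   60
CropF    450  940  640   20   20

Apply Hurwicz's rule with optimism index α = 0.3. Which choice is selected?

CropE

CropB: 0.3·700 + 0.7·70 = 259
CropE: 0.3·930 + 0.7·30 = 300
CropG: 0.3·350 + 0.7·40 = 133
CropF: 0.3·940 + 0.7·20 = 296
Highest Hurwicz score = 300 → CropE.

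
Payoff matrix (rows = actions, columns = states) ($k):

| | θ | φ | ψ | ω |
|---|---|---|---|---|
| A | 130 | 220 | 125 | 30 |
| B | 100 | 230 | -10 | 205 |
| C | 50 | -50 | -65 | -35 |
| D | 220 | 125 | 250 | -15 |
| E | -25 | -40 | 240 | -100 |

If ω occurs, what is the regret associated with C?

Best payoff under ω is 205.
Regret = 205 − (-35) = 240.

240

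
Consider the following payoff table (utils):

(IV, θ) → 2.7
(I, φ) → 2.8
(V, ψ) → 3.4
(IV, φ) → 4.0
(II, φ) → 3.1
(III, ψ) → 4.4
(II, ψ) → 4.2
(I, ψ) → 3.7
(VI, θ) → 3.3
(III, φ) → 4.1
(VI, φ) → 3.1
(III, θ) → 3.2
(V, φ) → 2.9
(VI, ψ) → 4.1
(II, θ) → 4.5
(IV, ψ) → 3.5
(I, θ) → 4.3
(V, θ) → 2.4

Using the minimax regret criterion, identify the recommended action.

Column bests: θ=4.5, φ=4.1, ψ=4.4.
I regrets: 0.2, 1.3, 0.7 → max 1.3
II regrets: 0.0, 1.0, 0.2 → max 1.0
III regrets: 1.3, 0.0, 0.0 → max 1.3
IV regrets: 1.8, 0.1, 0.9 → max 1.8
V regrets: 2.1, 1.2, 1.0 → max 2.1
VI regrets: 1.2, 1.0, 0.3 → max 1.2
Smallest max regret = 1.0 → II.

II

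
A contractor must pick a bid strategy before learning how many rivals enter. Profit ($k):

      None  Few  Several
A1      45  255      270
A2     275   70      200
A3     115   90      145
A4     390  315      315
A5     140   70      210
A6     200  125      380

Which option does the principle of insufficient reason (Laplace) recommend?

Row averages: A1=190, A2=545/3, A3=350/3, A4=340, A5=140, A6=235
Highest average = 340 → A4.

A4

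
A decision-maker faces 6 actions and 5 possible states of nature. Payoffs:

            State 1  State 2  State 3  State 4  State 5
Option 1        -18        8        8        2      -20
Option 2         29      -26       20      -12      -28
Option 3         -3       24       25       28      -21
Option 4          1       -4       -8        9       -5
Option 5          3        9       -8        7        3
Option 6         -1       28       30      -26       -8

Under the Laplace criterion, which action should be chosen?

Row averages: Option 1=-4, Option 2=-3.4, Option 3=10.6, Option 4=-1.4, Option 5=2.8, Option 6=4.6
Highest average = 10.6 → Option 3.

Option 3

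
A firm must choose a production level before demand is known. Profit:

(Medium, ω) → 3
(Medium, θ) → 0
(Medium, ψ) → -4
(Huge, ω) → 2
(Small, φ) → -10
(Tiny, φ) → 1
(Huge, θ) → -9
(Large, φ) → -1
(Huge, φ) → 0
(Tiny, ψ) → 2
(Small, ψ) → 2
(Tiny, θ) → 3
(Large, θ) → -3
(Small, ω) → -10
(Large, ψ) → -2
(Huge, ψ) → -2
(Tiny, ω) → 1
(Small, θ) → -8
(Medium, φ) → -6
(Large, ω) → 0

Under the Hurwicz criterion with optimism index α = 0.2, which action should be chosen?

Tiny: 0.2·3 + 0.8·1 = 1.4
Small: 0.2·2 + 0.8·(-10) = -7.6
Medium: 0.2·3 + 0.8·(-6) = -4.2
Large: 0.2·0 + 0.8·(-3) = -2.4
Huge: 0.2·2 + 0.8·(-9) = -6.8
Highest Hurwicz score = 1.4 → Tiny.

Tiny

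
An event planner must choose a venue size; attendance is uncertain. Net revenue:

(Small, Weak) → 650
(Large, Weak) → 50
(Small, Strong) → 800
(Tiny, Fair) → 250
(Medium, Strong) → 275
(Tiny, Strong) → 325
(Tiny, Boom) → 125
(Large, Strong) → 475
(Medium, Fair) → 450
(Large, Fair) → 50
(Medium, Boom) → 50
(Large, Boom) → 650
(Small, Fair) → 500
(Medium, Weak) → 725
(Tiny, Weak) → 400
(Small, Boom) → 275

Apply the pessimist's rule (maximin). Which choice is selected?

Row minima: Tiny=125, Small=275, Medium=50, Large=50
Best worst-case = 275 → Small.

Small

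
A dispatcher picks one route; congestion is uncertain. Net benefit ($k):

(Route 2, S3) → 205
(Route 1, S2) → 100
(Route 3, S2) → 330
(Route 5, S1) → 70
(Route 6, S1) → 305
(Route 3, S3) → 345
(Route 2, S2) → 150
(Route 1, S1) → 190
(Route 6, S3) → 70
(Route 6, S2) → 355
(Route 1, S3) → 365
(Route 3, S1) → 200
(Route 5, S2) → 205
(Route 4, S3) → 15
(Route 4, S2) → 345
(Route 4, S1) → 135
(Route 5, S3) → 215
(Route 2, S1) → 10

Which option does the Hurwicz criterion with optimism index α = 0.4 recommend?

Route 1: 0.4·365 + 0.6·100 = 206
Route 2: 0.4·205 + 0.6·10 = 88
Route 3: 0.4·345 + 0.6·200 = 258
Route 4: 0.4·345 + 0.6·15 = 147
Route 5: 0.4·215 + 0.6·70 = 128
Route 6: 0.4·355 + 0.6·70 = 184
Highest Hurwicz score = 258 → Route 3.

Route 3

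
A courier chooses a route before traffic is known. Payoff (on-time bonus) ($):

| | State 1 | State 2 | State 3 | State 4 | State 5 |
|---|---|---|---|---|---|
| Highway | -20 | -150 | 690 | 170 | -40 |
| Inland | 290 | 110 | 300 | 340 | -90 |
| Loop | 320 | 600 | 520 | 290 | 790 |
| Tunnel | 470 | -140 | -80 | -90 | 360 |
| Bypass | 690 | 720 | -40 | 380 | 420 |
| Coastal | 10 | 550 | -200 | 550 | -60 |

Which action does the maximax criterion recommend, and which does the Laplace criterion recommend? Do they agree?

maximax → Loop; laplace → Loop (agree)

Row maxima: Highway=690, Inland=340, Loop=790, Tunnel=470, Bypass=720, Coastal=550
Best best-case = 790 → Loop.
Row averages: Highway=130, Inland=190, Loop=504, Tunnel=104, Bypass=434, Coastal=170
Highest average = 504 → Loop.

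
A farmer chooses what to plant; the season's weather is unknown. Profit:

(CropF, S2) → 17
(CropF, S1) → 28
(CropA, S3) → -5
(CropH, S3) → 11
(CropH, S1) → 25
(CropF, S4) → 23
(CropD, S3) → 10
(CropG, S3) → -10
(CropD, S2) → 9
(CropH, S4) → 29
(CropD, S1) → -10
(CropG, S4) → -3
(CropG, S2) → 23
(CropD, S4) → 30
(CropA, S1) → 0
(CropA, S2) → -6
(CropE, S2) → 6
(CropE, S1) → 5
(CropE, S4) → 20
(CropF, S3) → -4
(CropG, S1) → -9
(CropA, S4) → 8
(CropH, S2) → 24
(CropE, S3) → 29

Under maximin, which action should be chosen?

CropH

Row minima: CropF=-4, CropA=-6, CropE=5, CropG=-10, CropH=11, CropD=-10
Best worst-case = 11 → CropH.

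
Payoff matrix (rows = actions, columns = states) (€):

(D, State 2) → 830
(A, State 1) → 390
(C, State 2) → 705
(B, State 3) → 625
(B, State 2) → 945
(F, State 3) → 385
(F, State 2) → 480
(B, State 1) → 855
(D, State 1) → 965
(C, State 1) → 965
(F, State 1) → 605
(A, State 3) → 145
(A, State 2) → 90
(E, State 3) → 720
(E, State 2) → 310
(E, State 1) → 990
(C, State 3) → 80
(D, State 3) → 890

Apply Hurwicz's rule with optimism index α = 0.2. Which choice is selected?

A: 0.2·390 + 0.8·90 = 150
B: 0.2·945 + 0.8·625 = 689
C: 0.2·965 + 0.8·80 = 257
D: 0.2·965 + 0.8·830 = 857
E: 0.2·990 + 0.8·310 = 446
F: 0.2·605 + 0.8·385 = 429
Highest Hurwicz score = 857 → D.

D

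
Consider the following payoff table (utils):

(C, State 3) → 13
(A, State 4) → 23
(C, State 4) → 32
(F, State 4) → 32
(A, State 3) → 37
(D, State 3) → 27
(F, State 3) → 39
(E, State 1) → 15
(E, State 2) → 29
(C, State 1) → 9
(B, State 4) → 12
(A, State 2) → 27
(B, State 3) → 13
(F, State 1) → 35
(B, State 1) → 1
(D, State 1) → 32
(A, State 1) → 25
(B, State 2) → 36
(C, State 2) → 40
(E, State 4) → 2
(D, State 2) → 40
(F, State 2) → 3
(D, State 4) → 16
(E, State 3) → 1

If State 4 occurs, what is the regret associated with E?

Best payoff under State 4 is 32.
Regret = 32 − 2 = 30.

30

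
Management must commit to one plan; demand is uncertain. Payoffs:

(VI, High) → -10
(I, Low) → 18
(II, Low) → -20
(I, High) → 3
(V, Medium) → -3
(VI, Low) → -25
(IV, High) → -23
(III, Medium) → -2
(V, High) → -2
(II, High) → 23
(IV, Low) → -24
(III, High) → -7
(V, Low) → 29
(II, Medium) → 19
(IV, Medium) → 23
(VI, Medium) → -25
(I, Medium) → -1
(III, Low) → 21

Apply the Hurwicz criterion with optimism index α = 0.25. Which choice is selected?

V

I: 0.25·18 + 0.75·(-1) = 3.75
II: 0.25·23 + 0.75·(-20) = -9.25
III: 0.25·21 + 0.75·(-7) = 0
IV: 0.25·23 + 0.75·(-24) = -12.25
V: 0.25·29 + 0.75·(-3) = 5
VI: 0.25·(-10) + 0.75·(-25) = -21.25
Highest Hurwicz score = 5 → V.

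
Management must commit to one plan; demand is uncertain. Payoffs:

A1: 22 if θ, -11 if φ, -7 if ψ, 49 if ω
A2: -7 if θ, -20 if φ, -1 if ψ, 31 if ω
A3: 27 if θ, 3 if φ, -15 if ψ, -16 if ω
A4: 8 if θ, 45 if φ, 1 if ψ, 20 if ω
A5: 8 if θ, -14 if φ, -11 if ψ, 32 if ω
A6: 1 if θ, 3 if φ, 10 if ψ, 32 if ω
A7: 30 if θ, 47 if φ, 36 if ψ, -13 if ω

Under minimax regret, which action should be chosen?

Column bests: θ=30, φ=47, ψ=36, ω=49.
A1 regrets: 8, 58, 43, 0 → max 58
A2 regrets: 37, 67, 37, 18 → max 67
A3 regrets: 3, 44, 51, 65 → max 65
A4 regrets: 22, 2, 35, 29 → max 35
A5 regrets: 22, 61, 47, 17 → max 61
A6 regrets: 29, 44, 26, 17 → max 44
A7 regrets: 0, 0, 0, 62 → max 62
Smallest max regret = 35 → A4.

A4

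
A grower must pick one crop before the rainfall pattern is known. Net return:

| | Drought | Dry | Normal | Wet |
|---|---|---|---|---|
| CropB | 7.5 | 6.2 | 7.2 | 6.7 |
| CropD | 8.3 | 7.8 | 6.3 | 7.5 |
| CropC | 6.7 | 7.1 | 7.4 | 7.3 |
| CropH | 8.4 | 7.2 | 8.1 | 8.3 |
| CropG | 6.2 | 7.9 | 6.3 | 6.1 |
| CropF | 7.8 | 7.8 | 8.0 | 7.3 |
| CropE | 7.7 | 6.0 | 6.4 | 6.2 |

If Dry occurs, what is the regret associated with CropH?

Best payoff under Dry is 7.9.
Regret = 7.9 − 7.2 = 0.7.

0.7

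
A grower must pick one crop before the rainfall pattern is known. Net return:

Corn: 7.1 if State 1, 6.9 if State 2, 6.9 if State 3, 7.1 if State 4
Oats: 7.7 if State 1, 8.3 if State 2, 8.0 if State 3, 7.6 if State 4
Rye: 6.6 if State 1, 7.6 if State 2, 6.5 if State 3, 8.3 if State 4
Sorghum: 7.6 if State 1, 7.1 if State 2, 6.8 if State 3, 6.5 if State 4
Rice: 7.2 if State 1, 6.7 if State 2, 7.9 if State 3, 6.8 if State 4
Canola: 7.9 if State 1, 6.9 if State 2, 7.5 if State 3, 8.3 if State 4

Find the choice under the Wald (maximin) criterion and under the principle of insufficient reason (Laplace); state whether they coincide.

Row minima: Corn=6.9, Oats=7.6, Rye=6.5, Sorghum=6.5, Rice=6.7, Canola=6.9
Best worst-case = 7.6 → Oats.
Row averages: Corn=7, Oats=7.9, Rye=7.25, Sorghum=7, Rice=7.15, Canola=7.65
Highest average = 7.9 → Oats.

maximin → Oats; laplace → Oats (agree)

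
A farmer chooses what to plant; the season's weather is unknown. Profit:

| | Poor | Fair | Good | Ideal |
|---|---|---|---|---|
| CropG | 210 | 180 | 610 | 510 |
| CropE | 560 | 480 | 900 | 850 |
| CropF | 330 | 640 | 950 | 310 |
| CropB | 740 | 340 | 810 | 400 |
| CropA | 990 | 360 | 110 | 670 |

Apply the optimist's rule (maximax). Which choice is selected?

Row maxima: CropG=610, CropE=900, CropF=950, CropB=810, CropA=990
Best best-case = 990 → CropA.

CropA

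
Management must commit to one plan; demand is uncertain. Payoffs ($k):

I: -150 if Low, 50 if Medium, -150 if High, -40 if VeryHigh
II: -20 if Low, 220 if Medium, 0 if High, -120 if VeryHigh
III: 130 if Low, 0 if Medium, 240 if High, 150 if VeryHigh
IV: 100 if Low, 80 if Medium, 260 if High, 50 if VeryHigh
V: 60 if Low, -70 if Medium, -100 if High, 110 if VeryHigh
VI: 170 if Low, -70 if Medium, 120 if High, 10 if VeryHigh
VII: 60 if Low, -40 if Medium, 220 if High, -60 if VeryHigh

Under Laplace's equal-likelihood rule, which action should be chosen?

Row averages: I=-72.5, II=20, III=130, IV=122.5, V=0, VI=57.5, VII=45
Highest average = 130 → III.

III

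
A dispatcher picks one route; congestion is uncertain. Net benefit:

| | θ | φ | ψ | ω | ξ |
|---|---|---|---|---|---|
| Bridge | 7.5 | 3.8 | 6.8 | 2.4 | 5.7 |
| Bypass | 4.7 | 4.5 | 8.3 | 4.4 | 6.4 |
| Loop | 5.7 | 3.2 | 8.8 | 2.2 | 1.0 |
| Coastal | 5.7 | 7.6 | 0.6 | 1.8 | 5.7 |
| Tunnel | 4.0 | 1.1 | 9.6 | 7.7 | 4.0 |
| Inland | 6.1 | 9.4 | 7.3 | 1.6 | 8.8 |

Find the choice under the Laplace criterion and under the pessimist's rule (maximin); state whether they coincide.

laplace → Inland; maximin → Bypass (disagree)

Row averages: Bridge=5.24, Bypass=5.66, Loop=4.18, Coastal=4.28, Tunnel=5.28, Inland=6.64
Highest average = 6.64 → Inland.
Row minima: Bridge=2.4, Bypass=4.4, Loop=1.0, Coastal=0.6, Tunnel=1.1, Inland=1.6
Best worst-case = 4.4 → Bypass.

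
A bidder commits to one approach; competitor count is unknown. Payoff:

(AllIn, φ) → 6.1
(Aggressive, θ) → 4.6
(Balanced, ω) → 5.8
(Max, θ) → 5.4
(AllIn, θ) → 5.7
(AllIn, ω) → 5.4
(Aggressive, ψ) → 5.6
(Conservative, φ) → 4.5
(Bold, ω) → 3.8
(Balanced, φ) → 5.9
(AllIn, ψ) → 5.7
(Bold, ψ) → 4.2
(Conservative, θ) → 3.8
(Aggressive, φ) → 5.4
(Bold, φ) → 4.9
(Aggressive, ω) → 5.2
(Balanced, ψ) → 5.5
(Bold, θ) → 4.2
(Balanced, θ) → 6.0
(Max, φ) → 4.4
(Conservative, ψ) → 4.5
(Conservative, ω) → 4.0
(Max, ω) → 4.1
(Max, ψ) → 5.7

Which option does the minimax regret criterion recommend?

Balanced

Column bests: θ=6.0, φ=6.1, ψ=5.7, ω=5.8.
Conservative regrets: 2.2, 1.6, 1.2, 1.8 → max 2.2
Balanced regrets: 0.0, 0.2, 0.2, 0.0 → max 0.2
Aggressive regrets: 1.4, 0.7, 0.1, 0.6 → max 1.4
Bold regrets: 1.8, 1.2, 1.5, 2.0 → max 2.0
AllIn regrets: 0.3, 0.0, 0.0, 0.4 → max 0.4
Max regrets: 0.6, 1.7, 0.0, 1.7 → max 1.7
Smallest max regret = 0.2 → Balanced.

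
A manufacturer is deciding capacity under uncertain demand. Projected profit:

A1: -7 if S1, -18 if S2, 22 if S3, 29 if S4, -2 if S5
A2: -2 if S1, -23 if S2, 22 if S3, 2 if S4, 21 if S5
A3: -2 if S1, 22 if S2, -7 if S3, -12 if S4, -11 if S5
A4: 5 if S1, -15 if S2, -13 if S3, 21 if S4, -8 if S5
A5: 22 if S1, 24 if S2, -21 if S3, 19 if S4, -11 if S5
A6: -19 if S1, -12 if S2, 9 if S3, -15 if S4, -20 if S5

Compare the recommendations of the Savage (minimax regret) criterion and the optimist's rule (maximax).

Column bests: S1=22, S2=24, S3=22, S4=29, S5=21.
A1 regrets: 29, 42, 0, 0, 23 → max 42
A2 regrets: 24, 47, 0, 27, 0 → max 47
A3 regrets: 24, 2, 29, 41, 32 → max 41
A4 regrets: 17, 39, 35, 8, 29 → max 39
A5 regrets: 0, 0, 43, 10, 32 → max 43
A6 regrets: 41, 36, 13, 44, 41 → max 44
Smallest max regret = 39 → A4.
Row maxima: A1=29, A2=22, A3=22, A4=21, A5=24, A6=9
Best best-case = 29 → A1.

minimax regret → A4; maximax → A1 (disagree)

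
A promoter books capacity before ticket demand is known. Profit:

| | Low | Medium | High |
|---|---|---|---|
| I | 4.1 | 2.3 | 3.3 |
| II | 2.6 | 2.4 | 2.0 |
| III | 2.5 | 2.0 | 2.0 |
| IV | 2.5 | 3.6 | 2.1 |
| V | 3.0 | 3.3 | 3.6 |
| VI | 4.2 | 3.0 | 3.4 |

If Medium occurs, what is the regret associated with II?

Best payoff under Medium is 3.6.
Regret = 3.6 − 2.4 = 1.2.

1.2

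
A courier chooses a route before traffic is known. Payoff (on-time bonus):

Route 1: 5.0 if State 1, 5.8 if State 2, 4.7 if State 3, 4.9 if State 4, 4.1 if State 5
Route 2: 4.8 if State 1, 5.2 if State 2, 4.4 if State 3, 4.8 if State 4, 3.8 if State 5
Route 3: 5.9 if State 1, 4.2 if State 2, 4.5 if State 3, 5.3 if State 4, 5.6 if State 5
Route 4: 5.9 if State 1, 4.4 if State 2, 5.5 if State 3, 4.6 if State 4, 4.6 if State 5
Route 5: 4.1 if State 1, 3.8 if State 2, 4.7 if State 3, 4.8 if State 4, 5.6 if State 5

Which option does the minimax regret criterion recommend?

Column bests: State 1=5.9, State 2=5.8, State 3=5.5, State 4=5.3, State 5=5.6.
Route 1 regrets: 0.9, 0.0, 0.8, 0.4, 1.5 → max 1.5
Route 2 regrets: 1.1, 0.6, 1.1, 0.5, 1.8 → max 1.8
Route 3 regrets: 0.0, 1.6, 1.0, 0.0, 0.0 → max 1.6
Route 4 regrets: 0.0, 1.4, 0.0, 0.7, 1.0 → max 1.4
Route 5 regrets: 1.8, 2.0, 0.8, 0.5, 0.0 → max 2.0
Smallest max regret = 1.4 → Route 4.

Route 4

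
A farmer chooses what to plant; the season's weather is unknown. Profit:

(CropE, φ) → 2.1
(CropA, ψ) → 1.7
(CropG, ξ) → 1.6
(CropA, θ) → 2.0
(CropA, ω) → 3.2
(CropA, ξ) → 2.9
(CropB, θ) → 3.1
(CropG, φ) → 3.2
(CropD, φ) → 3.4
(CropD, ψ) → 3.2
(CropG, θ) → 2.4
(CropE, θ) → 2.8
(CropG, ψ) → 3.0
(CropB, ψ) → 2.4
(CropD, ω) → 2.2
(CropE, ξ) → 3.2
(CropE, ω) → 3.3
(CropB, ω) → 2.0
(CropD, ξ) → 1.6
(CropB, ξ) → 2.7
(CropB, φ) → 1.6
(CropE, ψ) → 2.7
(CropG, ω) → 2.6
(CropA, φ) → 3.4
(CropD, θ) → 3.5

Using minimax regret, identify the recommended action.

CropE

Column bests: θ=3.5, φ=3.4, ψ=3.2, ω=3.3, ξ=3.2.
CropE regrets: 0.7, 1.3, 0.5, 0.0, 0.0 → max 1.3
CropG regrets: 1.1, 0.2, 0.2, 0.7, 1.6 → max 1.6
CropA regrets: 1.5, 0.0, 1.5, 0.1, 0.3 → max 1.5
CropB regrets: 0.4, 1.8, 0.8, 1.3, 0.5 → max 1.8
CropD regrets: 0.0, 0.0, 0.0, 1.1, 1.6 → max 1.6
Smallest max regret = 1.3 → CropE.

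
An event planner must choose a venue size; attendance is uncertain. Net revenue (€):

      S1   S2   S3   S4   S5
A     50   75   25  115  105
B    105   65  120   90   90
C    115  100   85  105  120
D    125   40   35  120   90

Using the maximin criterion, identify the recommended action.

C

Row minima: A=25, B=65, C=85, D=35
Best worst-case = 85 → C.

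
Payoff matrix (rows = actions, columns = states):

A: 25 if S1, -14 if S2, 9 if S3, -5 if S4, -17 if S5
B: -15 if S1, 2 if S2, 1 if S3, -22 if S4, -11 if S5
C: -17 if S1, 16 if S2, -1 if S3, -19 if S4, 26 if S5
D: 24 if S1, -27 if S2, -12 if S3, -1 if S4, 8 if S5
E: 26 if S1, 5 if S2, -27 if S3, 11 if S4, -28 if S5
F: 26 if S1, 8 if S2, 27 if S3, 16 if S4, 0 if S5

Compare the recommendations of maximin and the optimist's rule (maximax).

maximin → F; maximax → F (agree)

Row minima: A=-17, B=-22, C=-19, D=-27, E=-28, F=0
Best worst-case = 0 → F.
Row maxima: A=25, B=2, C=26, D=24, E=26, F=27
Best best-case = 27 → F.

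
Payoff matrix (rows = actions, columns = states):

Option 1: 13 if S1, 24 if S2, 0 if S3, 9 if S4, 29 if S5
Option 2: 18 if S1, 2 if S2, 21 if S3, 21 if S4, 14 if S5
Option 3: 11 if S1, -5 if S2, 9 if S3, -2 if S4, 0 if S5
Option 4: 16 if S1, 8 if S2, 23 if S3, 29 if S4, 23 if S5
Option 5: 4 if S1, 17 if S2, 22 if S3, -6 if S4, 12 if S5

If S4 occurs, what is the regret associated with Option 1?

20

Best payoff under S4 is 29.
Regret = 29 − 9 = 20.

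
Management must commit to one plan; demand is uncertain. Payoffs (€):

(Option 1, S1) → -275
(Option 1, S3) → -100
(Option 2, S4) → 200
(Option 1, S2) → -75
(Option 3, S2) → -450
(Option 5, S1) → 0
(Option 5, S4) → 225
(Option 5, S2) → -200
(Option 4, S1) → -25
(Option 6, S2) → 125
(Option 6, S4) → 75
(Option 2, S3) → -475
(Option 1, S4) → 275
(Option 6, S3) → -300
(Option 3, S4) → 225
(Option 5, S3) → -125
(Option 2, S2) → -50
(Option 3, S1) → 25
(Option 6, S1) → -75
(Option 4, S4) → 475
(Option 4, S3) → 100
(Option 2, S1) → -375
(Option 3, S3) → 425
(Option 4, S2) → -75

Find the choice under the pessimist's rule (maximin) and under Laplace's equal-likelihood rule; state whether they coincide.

Row minima: Option 1=-275, Option 2=-475, Option 3=-450, Option 4=-75, Option 5=-200, Option 6=-300
Best worst-case = -75 → Option 4.
Row averages: Option 1=-43.75, Option 2=-175, Option 3=56.25, Option 4=118.75, Option 5=-25, Option 6=-43.75
Highest average = 118.75 → Option 4.

maximin → Option 4; laplace → Option 4 (agree)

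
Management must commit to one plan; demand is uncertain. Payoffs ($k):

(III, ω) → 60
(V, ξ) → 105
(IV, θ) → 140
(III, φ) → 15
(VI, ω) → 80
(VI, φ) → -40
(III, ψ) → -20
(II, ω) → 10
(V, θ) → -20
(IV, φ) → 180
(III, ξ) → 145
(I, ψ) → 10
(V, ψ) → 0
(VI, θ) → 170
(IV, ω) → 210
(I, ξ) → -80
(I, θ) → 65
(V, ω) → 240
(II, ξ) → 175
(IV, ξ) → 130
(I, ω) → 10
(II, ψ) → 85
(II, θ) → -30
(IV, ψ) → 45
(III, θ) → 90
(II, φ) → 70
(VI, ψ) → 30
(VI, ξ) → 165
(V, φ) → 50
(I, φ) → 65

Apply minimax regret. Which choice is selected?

Column bests: θ=170, φ=180, ψ=85, ω=240, ξ=175.
I regrets: 105, 115, 75, 230, 255 → max 255
II regrets: 200, 110, 0, 230, 0 → max 230
III regrets: 80, 165, 105, 180, 30 → max 180
IV regrets: 30, 0, 40, 30, 45 → max 45
V regrets: 190, 130, 85, 0, 70 → max 190
VI regrets: 0, 220, 55, 160, 10 → max 220
Smallest max regret = 45 → IV.

IV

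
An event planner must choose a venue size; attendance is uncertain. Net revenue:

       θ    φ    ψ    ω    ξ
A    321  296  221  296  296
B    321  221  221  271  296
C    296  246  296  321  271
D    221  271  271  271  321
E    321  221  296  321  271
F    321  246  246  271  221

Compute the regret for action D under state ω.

Best payoff under ω is 321.
Regret = 321 − 271 = 50.

50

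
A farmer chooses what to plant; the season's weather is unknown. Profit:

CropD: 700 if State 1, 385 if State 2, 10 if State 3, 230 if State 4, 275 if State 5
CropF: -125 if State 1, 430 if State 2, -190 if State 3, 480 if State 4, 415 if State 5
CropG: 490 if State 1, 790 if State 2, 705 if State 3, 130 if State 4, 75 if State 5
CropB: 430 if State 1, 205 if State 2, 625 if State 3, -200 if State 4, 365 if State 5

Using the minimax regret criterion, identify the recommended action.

Column bests: State 1=700, State 2=790, State 3=705, State 4=480, State 5=415.
CropD regrets: 0, 405, 695, 250, 140 → max 695
CropF regrets: 825, 360, 895, 0, 0 → max 895
CropG regrets: 210, 0, 0, 350, 340 → max 350
CropB regrets: 270, 585, 80, 680, 50 → max 680
Smallest max regret = 350 → CropG.

CropG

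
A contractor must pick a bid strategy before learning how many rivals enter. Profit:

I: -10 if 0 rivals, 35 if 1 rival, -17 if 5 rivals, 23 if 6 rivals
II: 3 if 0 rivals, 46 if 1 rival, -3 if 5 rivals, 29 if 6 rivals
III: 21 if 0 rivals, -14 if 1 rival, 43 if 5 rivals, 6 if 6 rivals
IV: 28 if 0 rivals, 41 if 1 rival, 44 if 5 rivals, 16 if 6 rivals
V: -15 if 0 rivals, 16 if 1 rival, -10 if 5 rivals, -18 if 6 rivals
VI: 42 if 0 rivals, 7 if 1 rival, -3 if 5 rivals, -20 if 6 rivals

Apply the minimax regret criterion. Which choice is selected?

IV

Column bests: 0 rivals=42, 1 rival=46, 5 rivals=44, 6 rivals=29.
I regrets: 52, 11, 61, 6 → max 61
II regrets: 39, 0, 47, 0 → max 47
III regrets: 21, 60, 1, 23 → max 60
IV regrets: 14, 5, 0, 13 → max 14
V regrets: 57, 30, 54, 47 → max 57
VI regrets: 0, 39, 47, 49 → max 49
Smallest max regret = 14 → IV.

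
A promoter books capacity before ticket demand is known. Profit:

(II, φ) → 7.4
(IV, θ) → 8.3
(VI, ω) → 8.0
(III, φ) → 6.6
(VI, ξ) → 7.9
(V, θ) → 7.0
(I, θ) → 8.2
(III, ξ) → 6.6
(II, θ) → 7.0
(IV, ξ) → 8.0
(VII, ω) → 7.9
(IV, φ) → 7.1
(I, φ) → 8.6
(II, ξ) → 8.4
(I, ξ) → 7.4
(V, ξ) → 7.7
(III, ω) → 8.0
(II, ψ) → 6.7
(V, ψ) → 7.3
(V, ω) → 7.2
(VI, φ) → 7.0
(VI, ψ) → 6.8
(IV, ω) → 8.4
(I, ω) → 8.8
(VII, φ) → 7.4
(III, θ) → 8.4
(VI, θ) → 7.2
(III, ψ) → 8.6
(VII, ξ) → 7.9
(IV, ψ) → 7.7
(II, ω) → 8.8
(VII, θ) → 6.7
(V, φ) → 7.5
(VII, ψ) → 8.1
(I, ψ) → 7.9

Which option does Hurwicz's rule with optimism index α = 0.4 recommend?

I: 0.4·8.8 + 0.6·7.4 = 7.96
II: 0.4·8.8 + 0.6·6.7 = 7.54
III: 0.4·8.6 + 0.6·6.6 = 7.4
IV: 0.4·8.4 + 0.6·7.1 = 7.62
V: 0.4·7.7 + 0.6·7.0 = 7.28
VI: 0.4·8.0 + 0.6·6.8 = 7.28
VII: 0.4·8.1 + 0.6·6.7 = 7.26
Highest Hurwicz score = 7.96 → I.

I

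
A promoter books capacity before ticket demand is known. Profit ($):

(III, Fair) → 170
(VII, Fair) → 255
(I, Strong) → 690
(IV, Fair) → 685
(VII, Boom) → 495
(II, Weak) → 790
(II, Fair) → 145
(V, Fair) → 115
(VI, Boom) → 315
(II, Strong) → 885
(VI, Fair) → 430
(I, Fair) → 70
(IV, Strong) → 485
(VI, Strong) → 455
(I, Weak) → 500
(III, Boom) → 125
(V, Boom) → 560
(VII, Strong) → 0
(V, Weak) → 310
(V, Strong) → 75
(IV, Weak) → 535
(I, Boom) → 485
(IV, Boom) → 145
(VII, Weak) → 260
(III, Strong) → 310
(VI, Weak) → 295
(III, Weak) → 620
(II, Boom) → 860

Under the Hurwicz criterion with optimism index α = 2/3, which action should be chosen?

I: 2/3·690 + 1/3·70 = 1450/3
II: 2/3·885 + 1/3·145 = 1915/3
III: 2/3·620 + 1/3·125 = 455
IV: 2/3·685 + 1/3·145 = 505
V: 2/3·560 + 1/3·75 = 1195/3
VI: 2/3·455 + 1/3·295 = 1205/3
VII: 2/3·495 + 1/3·0 = 330
Highest Hurwicz score = 1915/3 → II.

II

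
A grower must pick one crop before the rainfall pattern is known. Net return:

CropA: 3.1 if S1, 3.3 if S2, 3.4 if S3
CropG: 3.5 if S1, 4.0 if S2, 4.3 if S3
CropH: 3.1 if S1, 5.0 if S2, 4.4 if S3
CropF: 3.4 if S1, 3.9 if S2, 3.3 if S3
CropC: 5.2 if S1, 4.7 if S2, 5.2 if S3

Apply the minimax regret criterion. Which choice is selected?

Column bests: S1=5.2, S2=5.0, S3=5.2.
CropA regrets: 2.1, 1.7, 1.8 → max 2.1
CropG regrets: 1.7, 1.0, 0.9 → max 1.7
CropH regrets: 2.1, 0.0, 0.8 → max 2.1
CropF regrets: 1.8, 1.1, 1.9 → max 1.9
CropC regrets: 0.0, 0.3, 0.0 → max 0.3
Smallest max regret = 0.3 → CropC.

CropC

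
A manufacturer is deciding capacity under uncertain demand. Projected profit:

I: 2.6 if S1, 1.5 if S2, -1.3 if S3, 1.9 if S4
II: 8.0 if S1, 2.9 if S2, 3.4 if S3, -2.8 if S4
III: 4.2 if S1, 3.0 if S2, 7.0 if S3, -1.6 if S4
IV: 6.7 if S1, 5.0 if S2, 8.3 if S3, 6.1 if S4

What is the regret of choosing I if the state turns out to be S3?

9.6

Best payoff under S3 is 8.3.
Regret = 8.3 − (-1.3) = 9.6.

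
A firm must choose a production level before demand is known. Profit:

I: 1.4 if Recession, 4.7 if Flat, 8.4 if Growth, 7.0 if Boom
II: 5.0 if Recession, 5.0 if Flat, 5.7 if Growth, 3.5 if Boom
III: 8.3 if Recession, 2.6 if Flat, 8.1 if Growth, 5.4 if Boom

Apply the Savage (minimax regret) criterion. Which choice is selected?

III

Column bests: Recession=8.3, Flat=5.0, Growth=8.4, Boom=7.0.
I regrets: 6.9, 0.3, 0.0, 0.0 → max 6.9
II regrets: 3.3, 0.0, 2.7, 3.5 → max 3.5
III regrets: 0.0, 2.4, 0.3, 1.6 → max 2.4
Smallest max regret = 2.4 → III.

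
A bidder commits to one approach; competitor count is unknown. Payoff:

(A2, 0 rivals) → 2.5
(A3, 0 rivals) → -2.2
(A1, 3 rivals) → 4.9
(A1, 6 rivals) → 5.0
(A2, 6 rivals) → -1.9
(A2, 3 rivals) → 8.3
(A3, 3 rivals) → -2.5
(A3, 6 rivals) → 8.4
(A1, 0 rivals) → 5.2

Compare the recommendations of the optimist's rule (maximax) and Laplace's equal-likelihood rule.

Row maxima: A1=5.2, A2=8.3, A3=8.4
Best best-case = 8.4 → A3.
Row averages: A1=151/30, A2=89/30, A3=37/30
Highest average = 151/30 → A1.

maximax → A3; laplace → A1 (disagree)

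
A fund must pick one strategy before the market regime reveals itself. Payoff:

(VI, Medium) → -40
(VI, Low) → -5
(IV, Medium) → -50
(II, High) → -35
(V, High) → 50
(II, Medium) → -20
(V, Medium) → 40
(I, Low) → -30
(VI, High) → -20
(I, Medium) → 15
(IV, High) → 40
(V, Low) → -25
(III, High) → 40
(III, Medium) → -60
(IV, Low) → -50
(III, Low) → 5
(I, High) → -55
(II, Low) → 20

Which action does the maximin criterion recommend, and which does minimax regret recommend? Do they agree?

Row minima: I=-55, II=-35, III=-60, IV=-50, V=-25, VI=-40
Best worst-case = -25 → V.
Column bests: Low=20, Medium=40, High=50.
I regrets: 50, 25, 105 → max 105
II regrets: 0, 60, 85 → max 85
III regrets: 15, 100, 10 → max 100
IV regrets: 70, 90, 10 → max 90
V regrets: 45, 0, 0 → max 45
VI regrets: 25, 80, 70 → max 80
Smallest max regret = 45 → V.

maximin → V; minimax regret → V (agree)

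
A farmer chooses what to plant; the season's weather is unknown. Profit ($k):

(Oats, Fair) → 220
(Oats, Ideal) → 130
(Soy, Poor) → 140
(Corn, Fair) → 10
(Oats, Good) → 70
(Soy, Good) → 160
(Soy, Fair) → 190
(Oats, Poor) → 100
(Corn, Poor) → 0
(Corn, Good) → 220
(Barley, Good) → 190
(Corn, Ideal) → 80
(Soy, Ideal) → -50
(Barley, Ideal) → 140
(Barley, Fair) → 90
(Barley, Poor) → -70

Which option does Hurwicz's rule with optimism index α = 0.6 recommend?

Soy: 0.6·190 + 0.4·(-50) = 94
Barley: 0.6·190 + 0.4·(-70) = 86
Oats: 0.6·220 + 0.4·70 = 160
Corn: 0.6·220 + 0.4·0 = 132
Highest Hurwicz score = 160 → Oats.

Oats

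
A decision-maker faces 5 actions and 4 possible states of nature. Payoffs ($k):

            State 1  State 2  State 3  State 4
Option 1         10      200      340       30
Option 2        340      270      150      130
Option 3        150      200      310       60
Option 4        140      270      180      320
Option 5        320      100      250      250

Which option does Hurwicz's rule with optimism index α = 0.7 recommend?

Option 2

Option 1: 0.7·340 + 0.3·10 = 241
Option 2: 0.7·340 + 0.3·130 = 277
Option 3: 0.7·310 + 0.3·60 = 235
Option 4: 0.7·320 + 0.3·140 = 266
Option 5: 0.7·320 + 0.3·100 = 254
Highest Hurwicz score = 277 → Option 2.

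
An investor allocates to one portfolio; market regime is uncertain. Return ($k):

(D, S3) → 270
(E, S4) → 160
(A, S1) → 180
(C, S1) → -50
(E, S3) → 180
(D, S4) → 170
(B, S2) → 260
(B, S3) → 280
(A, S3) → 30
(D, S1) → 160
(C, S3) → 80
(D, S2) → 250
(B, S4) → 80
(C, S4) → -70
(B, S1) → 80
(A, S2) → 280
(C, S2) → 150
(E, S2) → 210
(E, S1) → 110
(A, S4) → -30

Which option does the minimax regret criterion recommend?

D

Column bests: S1=180, S2=280, S3=280, S4=170.
A regrets: 0, 0, 250, 200 → max 250
B regrets: 100, 20, 0, 90 → max 100
C regrets: 230, 130, 200, 240 → max 240
D regrets: 20, 30, 10, 0 → max 30
E regrets: 70, 70, 100, 10 → max 100
Smallest max regret = 30 → D.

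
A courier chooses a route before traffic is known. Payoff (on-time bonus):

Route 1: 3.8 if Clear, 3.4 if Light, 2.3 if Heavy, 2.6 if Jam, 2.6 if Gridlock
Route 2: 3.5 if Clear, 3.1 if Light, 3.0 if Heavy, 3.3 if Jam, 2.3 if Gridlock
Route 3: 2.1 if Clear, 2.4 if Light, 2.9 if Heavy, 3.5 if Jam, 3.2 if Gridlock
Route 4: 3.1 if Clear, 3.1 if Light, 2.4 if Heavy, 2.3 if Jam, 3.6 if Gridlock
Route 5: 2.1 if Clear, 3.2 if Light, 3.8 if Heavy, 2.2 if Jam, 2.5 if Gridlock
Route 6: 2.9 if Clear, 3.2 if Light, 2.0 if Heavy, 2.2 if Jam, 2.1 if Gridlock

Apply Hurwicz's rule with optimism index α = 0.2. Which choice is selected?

Route 1

Route 1: 0.2·3.8 + 0.8·2.3 = 2.6
Route 2: 0.2·3.5 + 0.8·2.3 = 2.54
Route 3: 0.2·3.5 + 0.8·2.1 = 2.38
Route 4: 0.2·3.6 + 0.8·2.3 = 2.56
Route 5: 0.2·3.8 + 0.8·2.1 = 2.44
Route 6: 0.2·3.2 + 0.8·2.0 = 2.24
Highest Hurwicz score = 2.6 → Route 1.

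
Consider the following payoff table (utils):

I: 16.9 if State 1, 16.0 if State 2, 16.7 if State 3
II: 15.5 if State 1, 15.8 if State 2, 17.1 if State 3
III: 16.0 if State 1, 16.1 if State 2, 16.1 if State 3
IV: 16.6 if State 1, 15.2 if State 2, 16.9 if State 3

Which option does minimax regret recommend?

I

Column bests: State 1=16.9, State 2=16.1, State 3=17.1.
I regrets: 0.0, 0.1, 0.4 → max 0.4
II regrets: 1.4, 0.3, 0.0 → max 1.4
III regrets: 0.9, 0.0, 1.0 → max 1.0
IV regrets: 0.3, 0.9, 0.2 → max 0.9
Smallest max regret = 0.4 → I.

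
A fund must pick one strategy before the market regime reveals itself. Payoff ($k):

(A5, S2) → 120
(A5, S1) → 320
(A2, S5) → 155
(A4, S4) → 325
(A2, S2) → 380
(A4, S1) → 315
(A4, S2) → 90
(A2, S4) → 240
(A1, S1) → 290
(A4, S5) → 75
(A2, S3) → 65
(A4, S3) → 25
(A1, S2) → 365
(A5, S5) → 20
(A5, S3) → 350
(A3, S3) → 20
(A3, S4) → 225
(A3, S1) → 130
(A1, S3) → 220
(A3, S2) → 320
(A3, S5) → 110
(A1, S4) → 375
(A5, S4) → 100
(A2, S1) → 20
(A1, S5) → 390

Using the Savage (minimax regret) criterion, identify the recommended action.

A1

Column bests: S1=320, S2=380, S3=350, S4=375, S5=390.
A1 regrets: 30, 15, 130, 0, 0 → max 130
A2 regrets: 300, 0, 285, 135, 235 → max 300
A3 regrets: 190, 60, 330, 150, 280 → max 330
A4 regrets: 5, 290, 325, 50, 315 → max 325
A5 regrets: 0, 260, 0, 275, 370 → max 370
Smallest max regret = 130 → A1.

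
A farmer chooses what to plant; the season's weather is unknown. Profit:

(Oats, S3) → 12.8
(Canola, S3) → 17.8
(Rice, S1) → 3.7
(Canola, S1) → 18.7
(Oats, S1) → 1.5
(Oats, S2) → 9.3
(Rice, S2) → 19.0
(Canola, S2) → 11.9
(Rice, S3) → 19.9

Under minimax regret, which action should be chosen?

Canola

Column bests: S1=18.7, S2=19.0, S3=19.9.
Canola regrets: 0.0, 7.1, 2.1 → max 7.1
Rice regrets: 15.0, 0.0, 0.0 → max 15.0
Oats regrets: 17.2, 9.7, 7.1 → max 17.2
Smallest max regret = 7.1 → Canola.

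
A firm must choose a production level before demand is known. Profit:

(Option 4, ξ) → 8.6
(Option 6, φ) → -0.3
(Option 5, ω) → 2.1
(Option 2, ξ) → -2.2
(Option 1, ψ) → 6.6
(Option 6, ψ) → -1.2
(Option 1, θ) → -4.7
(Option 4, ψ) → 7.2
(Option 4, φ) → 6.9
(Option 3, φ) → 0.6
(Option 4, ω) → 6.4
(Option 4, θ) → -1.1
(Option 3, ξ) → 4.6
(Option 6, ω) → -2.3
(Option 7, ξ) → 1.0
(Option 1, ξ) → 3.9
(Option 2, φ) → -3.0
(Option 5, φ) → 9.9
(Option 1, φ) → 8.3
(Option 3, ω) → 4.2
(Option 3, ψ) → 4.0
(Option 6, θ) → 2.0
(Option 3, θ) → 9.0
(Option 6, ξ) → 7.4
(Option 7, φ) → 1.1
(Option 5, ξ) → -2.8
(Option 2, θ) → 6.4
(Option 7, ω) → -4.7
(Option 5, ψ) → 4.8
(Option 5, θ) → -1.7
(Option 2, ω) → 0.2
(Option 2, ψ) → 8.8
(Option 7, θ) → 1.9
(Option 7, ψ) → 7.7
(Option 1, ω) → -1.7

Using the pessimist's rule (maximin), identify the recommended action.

Option 3

Row minima: Option 1=-4.7, Option 2=-3.0, Option 3=0.6, Option 4=-1.1, Option 5=-2.8, Option 6=-2.3, Option 7=-4.7
Best worst-case = 0.6 → Option 3.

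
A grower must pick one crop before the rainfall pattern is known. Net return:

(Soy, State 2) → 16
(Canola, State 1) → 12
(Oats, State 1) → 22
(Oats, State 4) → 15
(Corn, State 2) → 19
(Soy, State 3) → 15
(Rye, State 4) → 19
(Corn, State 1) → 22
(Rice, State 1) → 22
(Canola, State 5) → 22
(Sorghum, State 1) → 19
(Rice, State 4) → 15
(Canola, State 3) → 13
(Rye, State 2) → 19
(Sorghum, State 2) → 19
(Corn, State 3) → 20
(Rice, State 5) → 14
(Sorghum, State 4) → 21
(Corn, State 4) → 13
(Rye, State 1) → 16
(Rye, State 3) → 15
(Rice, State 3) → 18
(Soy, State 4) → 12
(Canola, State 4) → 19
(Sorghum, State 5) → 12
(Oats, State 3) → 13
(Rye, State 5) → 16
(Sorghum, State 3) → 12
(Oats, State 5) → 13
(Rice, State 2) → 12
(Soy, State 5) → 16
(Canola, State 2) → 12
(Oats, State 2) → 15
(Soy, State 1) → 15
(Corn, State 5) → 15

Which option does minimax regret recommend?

Rye

Column bests: State 1=22, State 2=19, State 3=20, State 4=21, State 5=22.
Corn regrets: 0, 0, 0, 8, 7 → max 8
Sorghum regrets: 3, 0, 8, 0, 10 → max 10
Soy regrets: 7, 3, 5, 9, 6 → max 9
Rice regrets: 0, 7, 2, 6, 8 → max 8
Oats regrets: 0, 4, 7, 6, 9 → max 9
Canola regrets: 10, 7, 7, 2, 0 → max 10
Rye regrets: 6, 0, 5, 2, 6 → max 6
Smallest max regret = 6 → Rye.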